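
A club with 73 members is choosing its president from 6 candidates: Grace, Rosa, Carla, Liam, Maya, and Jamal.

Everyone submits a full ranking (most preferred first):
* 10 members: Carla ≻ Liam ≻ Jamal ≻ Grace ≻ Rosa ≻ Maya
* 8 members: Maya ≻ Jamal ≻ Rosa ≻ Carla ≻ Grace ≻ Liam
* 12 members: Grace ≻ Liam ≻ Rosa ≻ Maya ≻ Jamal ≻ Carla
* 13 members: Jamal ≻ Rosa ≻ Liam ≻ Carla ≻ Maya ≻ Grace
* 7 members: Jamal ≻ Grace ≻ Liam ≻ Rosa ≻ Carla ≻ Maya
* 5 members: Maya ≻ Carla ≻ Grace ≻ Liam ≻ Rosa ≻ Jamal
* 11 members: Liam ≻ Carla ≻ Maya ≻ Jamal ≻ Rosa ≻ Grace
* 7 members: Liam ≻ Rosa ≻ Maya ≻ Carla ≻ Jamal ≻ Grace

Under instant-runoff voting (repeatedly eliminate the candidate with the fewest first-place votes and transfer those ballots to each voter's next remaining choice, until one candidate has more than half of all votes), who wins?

Round 1: Grace 12, Rosa 0, Carla 10, Liam 18, Maya 13, Jamal 20. Rosa eliminated.
Round 2: Grace 12, Carla 10, Liam 18, Maya 13, Jamal 20. Carla eliminated.
Round 3: Grace 12, Liam 28, Maya 13, Jamal 20. Grace eliminated.
Round 4: Liam 40, Maya 13, Jamal 20. Liam has a majority (≥37).

Liam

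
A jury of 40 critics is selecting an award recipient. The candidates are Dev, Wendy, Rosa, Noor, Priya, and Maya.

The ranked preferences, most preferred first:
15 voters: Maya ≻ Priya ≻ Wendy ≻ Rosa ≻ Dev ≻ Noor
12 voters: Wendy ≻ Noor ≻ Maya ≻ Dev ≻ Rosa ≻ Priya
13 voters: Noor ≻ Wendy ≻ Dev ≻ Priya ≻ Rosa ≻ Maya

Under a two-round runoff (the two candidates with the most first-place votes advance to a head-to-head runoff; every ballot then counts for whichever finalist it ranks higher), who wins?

Round 1 first-place votes: Dev 0, Wendy 12, Rosa 0, Noor 13, Priya 0, Maya 15. Maya and Noor advance.
Runoff: Maya is ranked above Noor on 15 ballots, Noor above Maya on 25.

Noor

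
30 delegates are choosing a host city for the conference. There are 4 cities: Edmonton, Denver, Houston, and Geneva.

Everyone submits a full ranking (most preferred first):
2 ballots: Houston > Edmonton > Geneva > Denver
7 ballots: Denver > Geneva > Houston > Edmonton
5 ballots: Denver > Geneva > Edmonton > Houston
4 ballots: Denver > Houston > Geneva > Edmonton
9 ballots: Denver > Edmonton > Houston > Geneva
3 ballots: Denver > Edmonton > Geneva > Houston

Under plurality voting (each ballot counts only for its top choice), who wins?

First-place votes: Edmonton 0, Denver 28, Houston 2, Geneva 0.

Denver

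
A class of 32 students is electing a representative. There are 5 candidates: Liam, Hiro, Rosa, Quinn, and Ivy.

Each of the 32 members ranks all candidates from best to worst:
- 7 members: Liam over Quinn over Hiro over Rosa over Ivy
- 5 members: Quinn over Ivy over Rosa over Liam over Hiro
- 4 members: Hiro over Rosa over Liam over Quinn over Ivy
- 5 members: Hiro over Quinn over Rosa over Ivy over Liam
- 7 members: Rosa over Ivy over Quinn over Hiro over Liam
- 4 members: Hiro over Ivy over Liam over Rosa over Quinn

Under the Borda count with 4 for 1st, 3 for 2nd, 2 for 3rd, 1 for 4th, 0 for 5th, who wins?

Liam: 7×4 + 5×1 + 4×2 + 5×0 + 7×0 + 4×2 = 49
Hiro: 7×2 + 5×0 + 4×4 + 5×4 + 7×1 + 4×4 = 73
Rosa: 7×1 + 5×2 + 4×3 + 5×2 + 7×4 + 4×1 = 71
Quinn: 7×3 + 5×4 + 4×1 + 5×3 + 7×2 + 4×0 = 74
Ivy: 7×0 + 5×3 + 4×0 + 5×1 + 7×3 + 4×3 = 53

Quinn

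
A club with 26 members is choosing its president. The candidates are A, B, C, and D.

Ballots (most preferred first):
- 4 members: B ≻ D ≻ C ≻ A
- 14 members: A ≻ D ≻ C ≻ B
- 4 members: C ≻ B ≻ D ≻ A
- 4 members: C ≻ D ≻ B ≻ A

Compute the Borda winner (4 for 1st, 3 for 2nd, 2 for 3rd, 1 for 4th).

A: 4×1 + 14×4 + 4×1 + 4×1 = 68
B: 4×4 + 14×1 + 4×3 + 4×2 = 50
C: 4×2 + 14×2 + 4×4 + 4×4 = 68
D: 4×3 + 14×3 + 4×2 + 4×3 = 74

D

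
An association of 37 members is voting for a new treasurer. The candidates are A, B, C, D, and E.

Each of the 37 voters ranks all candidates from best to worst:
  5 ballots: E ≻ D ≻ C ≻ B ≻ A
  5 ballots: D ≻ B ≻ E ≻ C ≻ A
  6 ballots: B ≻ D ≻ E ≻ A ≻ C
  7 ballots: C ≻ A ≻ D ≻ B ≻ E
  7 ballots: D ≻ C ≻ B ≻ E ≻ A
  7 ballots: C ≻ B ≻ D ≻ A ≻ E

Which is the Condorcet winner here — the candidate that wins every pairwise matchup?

D

D vs A: 30–7
D vs B: 24–13
D vs C: 23–14
D vs E: 32–5
D beats every other candidate.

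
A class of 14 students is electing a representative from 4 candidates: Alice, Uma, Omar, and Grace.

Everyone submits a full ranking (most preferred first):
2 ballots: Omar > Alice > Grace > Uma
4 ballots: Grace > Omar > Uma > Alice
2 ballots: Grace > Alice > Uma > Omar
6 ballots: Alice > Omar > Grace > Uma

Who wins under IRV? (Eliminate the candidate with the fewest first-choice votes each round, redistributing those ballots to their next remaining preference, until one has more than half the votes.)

Round 1: Alice 6, Uma 0, Omar 2, Grace 6. Uma eliminated.
Round 2: Alice 6, Omar 2, Grace 6. Omar eliminated.
Round 3: Alice 8, Grace 6. Alice has a majority (≥8).

Alice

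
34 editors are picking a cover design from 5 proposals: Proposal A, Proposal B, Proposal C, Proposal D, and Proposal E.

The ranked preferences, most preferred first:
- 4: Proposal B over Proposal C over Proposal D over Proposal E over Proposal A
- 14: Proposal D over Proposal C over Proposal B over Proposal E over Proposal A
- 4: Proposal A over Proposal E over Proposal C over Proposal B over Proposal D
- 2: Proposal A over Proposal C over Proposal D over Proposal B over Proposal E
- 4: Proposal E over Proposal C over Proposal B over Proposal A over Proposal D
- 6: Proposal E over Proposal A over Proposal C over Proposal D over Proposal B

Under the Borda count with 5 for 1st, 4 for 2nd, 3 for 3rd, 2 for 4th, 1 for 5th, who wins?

Proposal A: 4×1 + 14×1 + 4×5 + 2×5 + 4×2 + 6×4 = 80
Proposal B: 4×5 + 14×3 + 4×2 + 2×2 + 4×3 + 6×1 = 92
Proposal C: 4×4 + 14×4 + 4×3 + 2×4 + 4×4 + 6×3 = 126
Proposal D: 4×3 + 14×5 + 4×1 + 2×3 + 4×1 + 6×2 = 108
Proposal E: 4×2 + 14×2 + 4×4 + 2×1 + 4×5 + 6×5 = 104

Proposal C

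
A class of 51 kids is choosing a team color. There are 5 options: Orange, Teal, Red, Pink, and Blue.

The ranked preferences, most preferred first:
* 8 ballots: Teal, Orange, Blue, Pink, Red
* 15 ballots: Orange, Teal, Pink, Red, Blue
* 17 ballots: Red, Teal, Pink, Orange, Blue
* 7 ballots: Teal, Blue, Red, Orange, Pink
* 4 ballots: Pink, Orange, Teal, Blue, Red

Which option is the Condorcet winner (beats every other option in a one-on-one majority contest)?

Teal

Teal vs Orange: 32–19
Teal vs Red: 34–17
Teal vs Pink: 47–4
Teal vs Blue: 51–0
Teal beats every other option.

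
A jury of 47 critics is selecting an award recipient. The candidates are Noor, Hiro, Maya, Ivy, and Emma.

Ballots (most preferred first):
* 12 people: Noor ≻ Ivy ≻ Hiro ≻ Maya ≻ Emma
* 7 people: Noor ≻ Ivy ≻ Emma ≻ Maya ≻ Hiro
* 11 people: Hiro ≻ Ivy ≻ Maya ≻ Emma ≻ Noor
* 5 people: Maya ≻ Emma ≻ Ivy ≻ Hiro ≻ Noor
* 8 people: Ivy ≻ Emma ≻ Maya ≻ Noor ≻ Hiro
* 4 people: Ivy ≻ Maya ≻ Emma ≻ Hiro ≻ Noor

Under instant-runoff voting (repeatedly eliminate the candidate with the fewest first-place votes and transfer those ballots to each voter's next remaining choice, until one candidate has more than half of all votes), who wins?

Ivy

Round 1: Noor 19, Hiro 11, Maya 5, Ivy 12, Emma 0. Emma eliminated.
Round 2: Noor 19, Hiro 11, Maya 5, Ivy 12. Maya eliminated.
Round 3: Noor 19, Hiro 11, Ivy 17. Hiro eliminated.
Round 4: Noor 19, Ivy 28. Ivy has a majority (≥24).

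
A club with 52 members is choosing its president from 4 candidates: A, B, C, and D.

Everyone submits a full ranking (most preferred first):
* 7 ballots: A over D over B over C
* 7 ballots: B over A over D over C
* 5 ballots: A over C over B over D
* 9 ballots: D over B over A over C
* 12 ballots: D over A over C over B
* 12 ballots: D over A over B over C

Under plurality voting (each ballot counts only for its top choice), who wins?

First-place votes: A 12, B 7, C 0, D 33.

D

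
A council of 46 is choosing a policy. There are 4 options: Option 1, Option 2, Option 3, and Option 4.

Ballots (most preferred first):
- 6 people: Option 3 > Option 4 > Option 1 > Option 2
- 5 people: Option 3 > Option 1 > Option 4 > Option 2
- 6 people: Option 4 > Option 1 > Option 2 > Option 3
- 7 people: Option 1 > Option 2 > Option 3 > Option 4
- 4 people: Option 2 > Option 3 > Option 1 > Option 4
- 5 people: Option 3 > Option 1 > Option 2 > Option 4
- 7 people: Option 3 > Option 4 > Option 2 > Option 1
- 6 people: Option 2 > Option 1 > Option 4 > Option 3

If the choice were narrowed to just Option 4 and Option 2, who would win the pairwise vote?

Option 4 is ranked above Option 2 on 24 ballots; Option 2 above Option 4 on 22.

Option 4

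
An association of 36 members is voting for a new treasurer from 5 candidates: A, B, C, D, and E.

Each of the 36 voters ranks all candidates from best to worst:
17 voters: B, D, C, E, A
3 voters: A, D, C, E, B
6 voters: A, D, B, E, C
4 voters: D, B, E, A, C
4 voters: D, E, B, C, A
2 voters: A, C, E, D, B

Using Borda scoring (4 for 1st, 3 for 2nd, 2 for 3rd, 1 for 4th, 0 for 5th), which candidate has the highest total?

D

A: 17×0 + 3×4 + 6×4 + 4×1 + 4×0 + 2×4 = 48
B: 17×4 + 3×0 + 6×2 + 4×3 + 4×2 + 2×0 = 100
C: 17×2 + 3×2 + 6×0 + 4×0 + 4×1 + 2×3 = 50
D: 17×3 + 3×3 + 6×3 + 4×4 + 4×4 + 2×1 = 112
E: 17×1 + 3×1 + 6×1 + 4×2 + 4×3 + 2×2 = 50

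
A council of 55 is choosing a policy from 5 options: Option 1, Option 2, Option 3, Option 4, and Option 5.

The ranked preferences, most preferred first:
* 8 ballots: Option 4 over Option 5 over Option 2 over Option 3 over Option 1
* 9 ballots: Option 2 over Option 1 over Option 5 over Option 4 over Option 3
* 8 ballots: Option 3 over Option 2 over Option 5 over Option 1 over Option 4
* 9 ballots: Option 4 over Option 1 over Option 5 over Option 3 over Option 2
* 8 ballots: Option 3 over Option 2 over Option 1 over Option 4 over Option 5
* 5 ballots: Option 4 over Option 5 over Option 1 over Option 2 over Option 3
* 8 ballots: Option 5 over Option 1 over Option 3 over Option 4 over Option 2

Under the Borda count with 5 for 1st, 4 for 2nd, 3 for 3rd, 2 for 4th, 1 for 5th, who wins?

Option 1: 8×1 + 9×4 + 8×2 + 9×4 + 8×3 + 5×3 + 8×4 = 167
Option 2: 8×3 + 9×5 + 8×4 + 9×1 + 8×4 + 5×2 + 8×1 = 160
Option 3: 8×2 + 9×1 + 8×5 + 9×2 + 8×5 + 5×1 + 8×3 = 152
Option 4: 8×5 + 9×2 + 8×1 + 9×5 + 8×2 + 5×5 + 8×2 = 168
Option 5: 8×4 + 9×3 + 8×3 + 9×3 + 8×1 + 5×4 + 8×5 = 178

Option 5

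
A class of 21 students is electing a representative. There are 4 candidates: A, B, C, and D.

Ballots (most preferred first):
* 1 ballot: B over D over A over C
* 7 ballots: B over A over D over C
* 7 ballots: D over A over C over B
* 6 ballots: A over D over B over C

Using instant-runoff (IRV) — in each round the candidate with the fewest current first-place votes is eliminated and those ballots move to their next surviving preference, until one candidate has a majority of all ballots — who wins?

D

Round 1: A 6, B 8, C 0, D 7. C eliminated.
Round 2: A 6, B 8, D 7. A eliminated.
Round 3: B 8, D 13. D has a majority (≥11).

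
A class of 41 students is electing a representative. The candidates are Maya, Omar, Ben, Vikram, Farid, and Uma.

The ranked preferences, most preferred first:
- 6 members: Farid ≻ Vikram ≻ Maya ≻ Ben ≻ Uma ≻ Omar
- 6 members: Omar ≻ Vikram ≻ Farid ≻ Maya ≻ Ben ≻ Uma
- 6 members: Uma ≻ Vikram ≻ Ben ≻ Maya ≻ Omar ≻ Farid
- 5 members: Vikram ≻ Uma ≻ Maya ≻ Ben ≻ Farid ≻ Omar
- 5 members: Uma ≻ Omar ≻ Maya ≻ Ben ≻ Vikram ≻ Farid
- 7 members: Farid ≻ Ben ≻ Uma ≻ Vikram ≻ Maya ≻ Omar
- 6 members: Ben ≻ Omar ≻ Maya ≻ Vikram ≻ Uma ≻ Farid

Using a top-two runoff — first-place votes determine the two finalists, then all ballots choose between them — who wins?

Round 1 first-place votes: Maya 0, Omar 6, Ben 6, Vikram 5, Farid 13, Uma 11. Farid and Uma advance.
Runoff: Farid is ranked above Uma on 19 ballots, Uma above Farid on 22.

Uma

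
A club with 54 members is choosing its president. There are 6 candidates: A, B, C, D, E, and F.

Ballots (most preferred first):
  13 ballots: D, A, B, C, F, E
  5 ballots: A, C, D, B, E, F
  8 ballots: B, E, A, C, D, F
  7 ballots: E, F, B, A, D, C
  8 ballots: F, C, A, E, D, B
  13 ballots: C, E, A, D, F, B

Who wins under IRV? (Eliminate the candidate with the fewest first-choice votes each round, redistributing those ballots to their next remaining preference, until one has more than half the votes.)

Round 1: A 5, B 8, C 13, D 13, E 7, F 8. A eliminated.
Round 2: B 8, C 18, D 13, E 7, F 8. E eliminated.
Round 3: B 8, C 18, D 13, F 15. B eliminated.
Round 4: C 26, D 13, F 15. D eliminated.
Round 5: C 39, F 15. C has a majority (≥28).

C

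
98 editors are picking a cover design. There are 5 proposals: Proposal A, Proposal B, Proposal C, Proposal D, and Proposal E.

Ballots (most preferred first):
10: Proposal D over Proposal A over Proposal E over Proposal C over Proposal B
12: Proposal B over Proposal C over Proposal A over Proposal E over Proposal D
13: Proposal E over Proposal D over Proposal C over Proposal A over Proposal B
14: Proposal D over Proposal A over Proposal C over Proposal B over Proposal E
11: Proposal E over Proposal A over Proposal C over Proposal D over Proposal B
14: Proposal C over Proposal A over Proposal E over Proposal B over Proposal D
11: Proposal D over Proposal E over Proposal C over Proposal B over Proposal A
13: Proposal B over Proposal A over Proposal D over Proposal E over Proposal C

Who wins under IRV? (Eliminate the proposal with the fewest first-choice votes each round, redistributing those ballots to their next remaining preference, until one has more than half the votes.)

Round 1: Proposal A 0, Proposal B 25, Proposal C 14, Proposal D 35, Proposal E 24. Proposal A eliminated.
Round 2: Proposal B 25, Proposal C 14, Proposal D 35, Proposal E 24. Proposal C eliminated.
Round 3: Proposal B 25, Proposal D 35, Proposal E 38. Proposal B eliminated.
Round 4: Proposal D 48, Proposal E 50. Proposal E has a majority (≥50).

Proposal E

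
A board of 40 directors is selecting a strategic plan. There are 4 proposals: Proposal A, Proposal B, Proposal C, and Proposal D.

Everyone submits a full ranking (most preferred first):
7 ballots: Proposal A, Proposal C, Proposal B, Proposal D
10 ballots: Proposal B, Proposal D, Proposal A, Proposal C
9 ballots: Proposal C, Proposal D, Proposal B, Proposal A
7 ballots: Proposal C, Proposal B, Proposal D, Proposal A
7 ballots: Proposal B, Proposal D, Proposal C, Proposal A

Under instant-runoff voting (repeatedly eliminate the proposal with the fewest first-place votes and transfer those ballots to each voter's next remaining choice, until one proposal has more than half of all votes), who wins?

Proposal C

Round 1: Proposal A 7, Proposal B 17, Proposal C 16, Proposal D 0. Proposal D eliminated.
Round 2: Proposal A 7, Proposal B 17, Proposal C 16. Proposal A eliminated.
Round 3: Proposal B 17, Proposal C 23. Proposal C has a majority (≥21).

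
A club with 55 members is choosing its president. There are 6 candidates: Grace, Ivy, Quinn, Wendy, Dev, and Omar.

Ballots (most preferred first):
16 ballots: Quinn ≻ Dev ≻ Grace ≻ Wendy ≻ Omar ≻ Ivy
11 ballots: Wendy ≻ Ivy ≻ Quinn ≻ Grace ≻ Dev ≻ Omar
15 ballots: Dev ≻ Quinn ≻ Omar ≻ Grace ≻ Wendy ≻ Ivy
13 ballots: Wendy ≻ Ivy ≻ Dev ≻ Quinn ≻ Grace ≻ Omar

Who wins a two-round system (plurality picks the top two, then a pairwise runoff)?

Round 1 first-place votes: Grace 0, Ivy 0, Quinn 16, Wendy 24, Dev 15, Omar 0. Wendy and Quinn advance.
Runoff: Wendy is ranked above Quinn on 24 ballots, Quinn above Wendy on 31.

Quinn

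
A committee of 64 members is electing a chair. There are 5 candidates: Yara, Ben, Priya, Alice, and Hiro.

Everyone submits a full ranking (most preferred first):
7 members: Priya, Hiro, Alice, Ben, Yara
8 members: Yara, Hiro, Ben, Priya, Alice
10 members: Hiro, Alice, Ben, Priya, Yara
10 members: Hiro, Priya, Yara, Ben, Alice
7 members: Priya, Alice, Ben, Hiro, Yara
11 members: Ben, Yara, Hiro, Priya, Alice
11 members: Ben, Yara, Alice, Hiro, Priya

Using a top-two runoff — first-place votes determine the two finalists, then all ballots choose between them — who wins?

Hiro

Round 1 first-place votes: Yara 8, Ben 22, Priya 14, Alice 0, Hiro 20. Ben and Hiro advance.
Runoff: Ben is ranked above Hiro on 29 ballots, Hiro above Ben on 35.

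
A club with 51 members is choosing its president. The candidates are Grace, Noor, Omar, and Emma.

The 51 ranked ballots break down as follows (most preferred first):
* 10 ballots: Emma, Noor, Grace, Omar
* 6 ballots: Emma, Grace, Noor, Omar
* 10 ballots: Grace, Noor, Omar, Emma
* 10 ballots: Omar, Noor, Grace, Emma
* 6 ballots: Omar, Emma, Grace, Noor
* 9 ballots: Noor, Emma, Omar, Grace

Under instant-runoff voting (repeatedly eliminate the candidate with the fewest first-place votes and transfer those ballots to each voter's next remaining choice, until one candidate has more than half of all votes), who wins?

Omar

Round 1: Grace 10, Noor 9, Omar 16, Emma 16. Noor eliminated.
Round 2: Grace 10, Omar 16, Emma 25. Grace eliminated.
Round 3: Omar 26, Emma 25. Omar has a majority (≥26).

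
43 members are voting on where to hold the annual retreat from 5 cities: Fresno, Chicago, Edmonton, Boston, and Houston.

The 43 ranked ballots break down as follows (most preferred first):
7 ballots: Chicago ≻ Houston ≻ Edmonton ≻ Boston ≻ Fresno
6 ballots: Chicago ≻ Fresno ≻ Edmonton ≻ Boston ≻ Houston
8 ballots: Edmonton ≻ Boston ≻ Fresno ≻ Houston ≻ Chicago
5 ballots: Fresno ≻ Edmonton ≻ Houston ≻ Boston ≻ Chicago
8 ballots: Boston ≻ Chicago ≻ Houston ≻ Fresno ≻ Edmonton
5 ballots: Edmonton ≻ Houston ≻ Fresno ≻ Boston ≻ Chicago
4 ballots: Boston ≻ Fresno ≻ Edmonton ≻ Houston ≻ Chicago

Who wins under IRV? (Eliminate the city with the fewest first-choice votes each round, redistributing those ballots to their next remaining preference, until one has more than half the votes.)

Edmonton

Round 1: Fresno 5, Chicago 13, Edmonton 13, Boston 12, Houston 0. Houston eliminated.
Round 2: Fresno 5, Chicago 13, Edmonton 13, Boston 12. Fresno eliminated.
Round 3: Chicago 13, Edmonton 18, Boston 12. Boston eliminated.
Round 4: Chicago 21, Edmonton 22. Edmonton has a majority (≥22).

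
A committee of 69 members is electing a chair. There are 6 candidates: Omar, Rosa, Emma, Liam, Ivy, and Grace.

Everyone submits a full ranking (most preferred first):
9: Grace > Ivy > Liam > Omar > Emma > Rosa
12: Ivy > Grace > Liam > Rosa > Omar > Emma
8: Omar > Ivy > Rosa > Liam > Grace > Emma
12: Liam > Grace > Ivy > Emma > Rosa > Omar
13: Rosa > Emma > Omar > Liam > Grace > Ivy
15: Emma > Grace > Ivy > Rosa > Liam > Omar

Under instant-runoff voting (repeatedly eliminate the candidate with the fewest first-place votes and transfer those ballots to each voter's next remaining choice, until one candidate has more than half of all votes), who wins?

Round 1: Omar 8, Rosa 13, Emma 15, Liam 12, Ivy 12, Grace 9. Omar eliminated.
Round 2: Rosa 13, Emma 15, Liam 12, Ivy 20, Grace 9. Grace eliminated.
Round 3: Rosa 13, Emma 15, Liam 12, Ivy 29. Liam eliminated.
Round 4: Rosa 13, Emma 15, Ivy 41. Ivy has a majority (≥35).

Ivy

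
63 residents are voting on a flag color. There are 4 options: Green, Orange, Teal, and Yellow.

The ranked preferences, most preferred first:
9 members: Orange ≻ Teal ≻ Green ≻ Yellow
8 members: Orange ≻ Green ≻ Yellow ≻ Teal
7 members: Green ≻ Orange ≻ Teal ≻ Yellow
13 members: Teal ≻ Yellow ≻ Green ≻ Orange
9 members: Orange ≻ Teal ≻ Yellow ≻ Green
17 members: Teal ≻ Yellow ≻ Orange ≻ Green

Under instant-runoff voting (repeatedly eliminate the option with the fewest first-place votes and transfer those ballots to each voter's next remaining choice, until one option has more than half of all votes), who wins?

Round 1: Green 7, Orange 26, Teal 30, Yellow 0. Yellow eliminated.
Round 2: Green 7, Orange 26, Teal 30. Green eliminated.
Round 3: Orange 33, Teal 30. Orange has a majority (≥32).

Orange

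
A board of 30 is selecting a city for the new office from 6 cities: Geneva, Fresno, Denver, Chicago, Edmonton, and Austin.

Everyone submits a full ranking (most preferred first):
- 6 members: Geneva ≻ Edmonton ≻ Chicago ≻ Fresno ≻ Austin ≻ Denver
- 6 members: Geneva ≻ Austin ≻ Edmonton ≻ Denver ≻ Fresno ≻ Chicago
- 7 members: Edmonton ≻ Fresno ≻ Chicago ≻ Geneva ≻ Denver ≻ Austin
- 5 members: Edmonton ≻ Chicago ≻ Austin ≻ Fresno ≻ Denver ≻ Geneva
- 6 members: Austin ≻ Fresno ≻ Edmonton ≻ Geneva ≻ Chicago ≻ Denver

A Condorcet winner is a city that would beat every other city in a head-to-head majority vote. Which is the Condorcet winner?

Edmonton

Edmonton vs Geneva: 18–12
Edmonton vs Fresno: 24–6
Edmonton vs Denver: 30–0
Edmonton vs Chicago: 30–0
Edmonton vs Austin: 18–12
Edmonton beats every other city.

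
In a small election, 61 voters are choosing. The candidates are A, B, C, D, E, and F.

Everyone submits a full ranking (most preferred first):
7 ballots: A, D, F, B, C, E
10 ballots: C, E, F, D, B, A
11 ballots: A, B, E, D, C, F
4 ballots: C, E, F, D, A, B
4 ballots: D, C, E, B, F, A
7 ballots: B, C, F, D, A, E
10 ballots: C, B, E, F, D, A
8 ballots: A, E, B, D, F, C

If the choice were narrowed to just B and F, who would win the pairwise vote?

B is ranked above F on 40 ballots; F above B on 21.

B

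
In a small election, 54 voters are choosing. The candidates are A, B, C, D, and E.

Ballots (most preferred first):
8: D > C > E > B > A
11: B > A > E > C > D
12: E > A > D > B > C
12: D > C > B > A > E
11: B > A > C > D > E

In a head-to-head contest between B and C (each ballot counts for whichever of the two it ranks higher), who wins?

B is ranked above C on 34 ballots; C above B on 20.

B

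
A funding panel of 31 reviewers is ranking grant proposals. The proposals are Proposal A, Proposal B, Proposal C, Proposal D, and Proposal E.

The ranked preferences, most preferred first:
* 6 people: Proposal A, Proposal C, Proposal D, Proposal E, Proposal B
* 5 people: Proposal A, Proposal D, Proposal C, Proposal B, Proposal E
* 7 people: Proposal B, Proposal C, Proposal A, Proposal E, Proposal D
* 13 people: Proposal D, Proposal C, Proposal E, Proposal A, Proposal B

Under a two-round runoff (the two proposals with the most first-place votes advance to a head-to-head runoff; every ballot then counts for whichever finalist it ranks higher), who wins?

Round 1 first-place votes: Proposal A 11, Proposal B 7, Proposal C 0, Proposal D 13, Proposal E 0. Proposal D and Proposal A advance.
Runoff: Proposal D is ranked above Proposal A on 13 ballots, Proposal A above Proposal D on 18.

Proposal A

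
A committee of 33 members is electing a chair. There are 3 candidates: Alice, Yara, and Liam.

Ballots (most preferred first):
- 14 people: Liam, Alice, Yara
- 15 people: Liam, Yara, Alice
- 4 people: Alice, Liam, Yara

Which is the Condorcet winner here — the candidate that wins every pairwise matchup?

Liam

Liam vs Alice: 29–4
Liam vs Yara: 33–0
Liam beats every other candidate.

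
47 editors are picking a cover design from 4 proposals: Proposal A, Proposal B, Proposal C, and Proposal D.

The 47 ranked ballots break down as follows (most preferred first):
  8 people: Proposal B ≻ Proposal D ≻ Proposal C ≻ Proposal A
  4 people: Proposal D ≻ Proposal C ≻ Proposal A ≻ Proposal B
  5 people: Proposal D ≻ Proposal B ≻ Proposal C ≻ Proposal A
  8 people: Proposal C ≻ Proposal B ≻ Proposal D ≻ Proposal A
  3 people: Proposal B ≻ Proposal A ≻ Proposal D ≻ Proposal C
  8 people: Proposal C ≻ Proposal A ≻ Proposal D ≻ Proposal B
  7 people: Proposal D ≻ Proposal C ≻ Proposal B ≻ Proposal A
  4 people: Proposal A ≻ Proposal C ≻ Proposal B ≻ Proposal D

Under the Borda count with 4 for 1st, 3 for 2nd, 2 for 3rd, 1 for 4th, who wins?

Proposal C

Proposal A: 8×1 + 4×2 + 5×1 + 8×1 + 3×3 + 8×3 + 7×1 + 4×4 = 85
Proposal B: 8×4 + 4×1 + 5×3 + 8×3 + 3×4 + 8×1 + 7×2 + 4×2 = 117
Proposal C: 8×2 + 4×3 + 5×2 + 8×4 + 3×1 + 8×4 + 7×3 + 4×3 = 138
Proposal D: 8×3 + 4×4 + 5×4 + 8×2 + 3×2 + 8×2 + 7×4 + 4×1 = 130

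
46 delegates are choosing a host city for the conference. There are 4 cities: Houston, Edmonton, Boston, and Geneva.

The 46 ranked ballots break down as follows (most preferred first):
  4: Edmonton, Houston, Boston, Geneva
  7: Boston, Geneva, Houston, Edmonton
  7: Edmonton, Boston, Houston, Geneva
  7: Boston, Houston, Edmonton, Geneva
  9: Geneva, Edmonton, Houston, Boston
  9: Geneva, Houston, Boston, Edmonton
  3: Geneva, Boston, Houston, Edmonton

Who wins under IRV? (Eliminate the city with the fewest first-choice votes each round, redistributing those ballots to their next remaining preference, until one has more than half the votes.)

Boston

Round 1: Houston 0, Edmonton 11, Boston 14, Geneva 21. Houston eliminated.
Round 2: Edmonton 11, Boston 14, Geneva 21. Edmonton eliminated.
Round 3: Boston 25, Geneva 21. Boston has a majority (≥24).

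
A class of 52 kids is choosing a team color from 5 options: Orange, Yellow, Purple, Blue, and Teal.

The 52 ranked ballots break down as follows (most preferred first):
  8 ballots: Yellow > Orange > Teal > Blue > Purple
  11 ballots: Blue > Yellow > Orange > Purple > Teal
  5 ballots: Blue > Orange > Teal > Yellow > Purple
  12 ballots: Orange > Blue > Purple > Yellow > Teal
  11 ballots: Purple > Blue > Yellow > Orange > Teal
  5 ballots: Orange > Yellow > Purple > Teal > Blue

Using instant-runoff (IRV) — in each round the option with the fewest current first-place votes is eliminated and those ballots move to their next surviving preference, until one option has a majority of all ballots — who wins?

Round 1: Orange 17, Yellow 8, Purple 11, Blue 16, Teal 0. Teal eliminated.
Round 2: Orange 17, Yellow 8, Purple 11, Blue 16. Yellow eliminated.
Round 3: Orange 25, Purple 11, Blue 16. Purple eliminated.
Round 4: Orange 25, Blue 27. Blue has a majority (≥27).

Blue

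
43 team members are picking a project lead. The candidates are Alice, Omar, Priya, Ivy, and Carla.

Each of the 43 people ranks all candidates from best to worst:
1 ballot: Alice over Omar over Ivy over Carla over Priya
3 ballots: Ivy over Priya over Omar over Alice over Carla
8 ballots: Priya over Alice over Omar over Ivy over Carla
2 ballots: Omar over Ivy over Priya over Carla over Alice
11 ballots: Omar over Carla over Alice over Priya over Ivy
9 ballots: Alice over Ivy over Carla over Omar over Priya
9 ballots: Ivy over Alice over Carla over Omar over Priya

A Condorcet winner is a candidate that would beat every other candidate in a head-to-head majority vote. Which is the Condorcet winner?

Alice vs Omar: 27–16
Alice vs Priya: 30–13
Alice vs Ivy: 29–14
Alice vs Carla: 30–13
Alice beats every other candidate.

Alice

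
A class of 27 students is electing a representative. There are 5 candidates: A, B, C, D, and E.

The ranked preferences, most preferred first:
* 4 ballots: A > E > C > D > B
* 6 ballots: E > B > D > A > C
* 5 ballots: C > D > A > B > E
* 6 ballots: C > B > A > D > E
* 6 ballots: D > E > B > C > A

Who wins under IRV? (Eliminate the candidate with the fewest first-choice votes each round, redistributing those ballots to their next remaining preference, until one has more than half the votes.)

E

Round 1: A 4, B 0, C 11, D 6, E 6. B eliminated.
Round 2: A 4, C 11, D 6, E 6. A eliminated.
Round 3: C 11, D 6, E 10. D eliminated.
Round 4: C 11, E 16. E has a majority (≥14).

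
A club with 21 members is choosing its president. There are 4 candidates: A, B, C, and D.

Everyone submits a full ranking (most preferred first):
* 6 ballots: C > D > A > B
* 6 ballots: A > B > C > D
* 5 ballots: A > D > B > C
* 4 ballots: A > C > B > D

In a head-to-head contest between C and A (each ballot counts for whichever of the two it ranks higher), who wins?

A

C is ranked above A on 6 ballots; A above C on 15.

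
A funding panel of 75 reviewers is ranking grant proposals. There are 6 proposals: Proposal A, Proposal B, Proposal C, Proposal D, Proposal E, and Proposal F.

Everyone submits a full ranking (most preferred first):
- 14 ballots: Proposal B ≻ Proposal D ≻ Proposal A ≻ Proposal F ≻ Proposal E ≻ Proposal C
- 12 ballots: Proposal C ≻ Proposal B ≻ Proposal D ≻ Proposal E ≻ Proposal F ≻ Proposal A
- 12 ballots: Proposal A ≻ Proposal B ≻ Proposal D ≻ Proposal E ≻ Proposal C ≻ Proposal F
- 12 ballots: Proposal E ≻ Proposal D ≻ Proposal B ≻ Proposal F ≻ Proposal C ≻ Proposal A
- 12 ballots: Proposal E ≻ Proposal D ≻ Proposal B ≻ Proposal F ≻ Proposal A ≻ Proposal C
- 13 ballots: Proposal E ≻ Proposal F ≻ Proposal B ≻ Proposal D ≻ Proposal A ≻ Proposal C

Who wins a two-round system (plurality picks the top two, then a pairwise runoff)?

Round 1 first-place votes: Proposal A 12, Proposal B 14, Proposal C 12, Proposal D 0, Proposal E 37, Proposal F 0. Proposal E and Proposal B advance.
Runoff: Proposal E is ranked above Proposal B on 37 ballots, Proposal B above Proposal E on 38.

Proposal B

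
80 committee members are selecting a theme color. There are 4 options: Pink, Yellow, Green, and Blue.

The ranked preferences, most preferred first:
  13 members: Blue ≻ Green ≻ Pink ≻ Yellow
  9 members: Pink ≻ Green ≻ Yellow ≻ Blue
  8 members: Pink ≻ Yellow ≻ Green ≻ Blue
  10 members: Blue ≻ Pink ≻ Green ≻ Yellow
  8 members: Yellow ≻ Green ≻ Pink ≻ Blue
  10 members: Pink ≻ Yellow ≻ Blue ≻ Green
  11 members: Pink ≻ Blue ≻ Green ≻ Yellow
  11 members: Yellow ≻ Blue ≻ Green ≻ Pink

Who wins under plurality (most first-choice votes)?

First-place votes: Pink 38, Yellow 19, Green 0, Blue 23.

Pink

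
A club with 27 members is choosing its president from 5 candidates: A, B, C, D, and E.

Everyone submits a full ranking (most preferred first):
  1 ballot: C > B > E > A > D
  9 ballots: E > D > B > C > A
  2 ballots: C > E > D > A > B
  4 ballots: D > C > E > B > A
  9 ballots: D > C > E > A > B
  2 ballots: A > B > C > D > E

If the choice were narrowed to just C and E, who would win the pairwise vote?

C

C is ranked above E on 18 ballots; E above C on 9.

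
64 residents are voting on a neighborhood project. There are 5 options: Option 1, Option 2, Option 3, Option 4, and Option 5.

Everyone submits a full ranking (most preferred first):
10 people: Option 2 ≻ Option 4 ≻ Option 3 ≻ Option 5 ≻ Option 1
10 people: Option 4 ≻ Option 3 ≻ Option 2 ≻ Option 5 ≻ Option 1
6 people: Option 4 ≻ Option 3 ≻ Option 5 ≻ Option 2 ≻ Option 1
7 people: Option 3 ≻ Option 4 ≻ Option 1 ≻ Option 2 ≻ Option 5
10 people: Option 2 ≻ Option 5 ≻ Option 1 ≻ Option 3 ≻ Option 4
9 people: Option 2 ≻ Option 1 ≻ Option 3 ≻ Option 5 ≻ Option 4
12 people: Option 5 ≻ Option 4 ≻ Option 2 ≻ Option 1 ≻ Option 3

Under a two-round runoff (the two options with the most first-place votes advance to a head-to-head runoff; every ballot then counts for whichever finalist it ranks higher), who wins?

Option 4

Round 1 first-place votes: Option 1 0, Option 2 29, Option 3 7, Option 4 16, Option 5 12. Option 2 and Option 4 advance.
Runoff: Option 2 is ranked above Option 4 on 29 ballots, Option 4 above Option 2 on 35.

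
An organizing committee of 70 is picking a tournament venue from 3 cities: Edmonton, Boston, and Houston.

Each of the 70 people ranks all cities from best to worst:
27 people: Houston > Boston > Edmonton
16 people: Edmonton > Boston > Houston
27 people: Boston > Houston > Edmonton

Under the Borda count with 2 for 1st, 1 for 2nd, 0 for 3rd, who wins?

Edmonton: 27×0 + 16×2 + 27×0 = 32
Boston: 27×1 + 16×1 + 27×2 = 97
Houston: 27×2 + 16×0 + 27×1 = 81

Boston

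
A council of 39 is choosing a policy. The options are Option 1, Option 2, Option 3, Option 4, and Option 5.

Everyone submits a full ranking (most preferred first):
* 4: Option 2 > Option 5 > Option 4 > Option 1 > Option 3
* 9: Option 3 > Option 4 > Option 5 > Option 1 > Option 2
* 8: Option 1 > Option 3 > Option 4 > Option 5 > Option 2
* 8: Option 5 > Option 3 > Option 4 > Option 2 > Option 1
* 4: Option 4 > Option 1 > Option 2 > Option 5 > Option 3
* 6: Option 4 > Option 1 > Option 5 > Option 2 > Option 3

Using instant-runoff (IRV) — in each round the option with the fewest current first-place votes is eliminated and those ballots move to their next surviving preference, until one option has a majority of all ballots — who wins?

Round 1: Option 1 8, Option 2 4, Option 3 9, Option 4 10, Option 5 8. Option 2 eliminated.
Round 2: Option 1 8, Option 3 9, Option 4 10, Option 5 12. Option 1 eliminated.
Round 3: Option 3 17, Option 4 10, Option 5 12. Option 4 eliminated.
Round 4: Option 3 17, Option 5 22. Option 5 has a majority (≥20).

Option 5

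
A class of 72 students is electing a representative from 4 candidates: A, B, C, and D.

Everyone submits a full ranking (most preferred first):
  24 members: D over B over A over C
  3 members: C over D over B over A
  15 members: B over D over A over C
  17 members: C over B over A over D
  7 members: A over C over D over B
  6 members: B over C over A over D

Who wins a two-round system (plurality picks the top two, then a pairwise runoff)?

B

Round 1 first-place votes: A 7, B 21, C 20, D 24. D and B advance.
Runoff: D is ranked above B on 34 ballots, B above D on 38.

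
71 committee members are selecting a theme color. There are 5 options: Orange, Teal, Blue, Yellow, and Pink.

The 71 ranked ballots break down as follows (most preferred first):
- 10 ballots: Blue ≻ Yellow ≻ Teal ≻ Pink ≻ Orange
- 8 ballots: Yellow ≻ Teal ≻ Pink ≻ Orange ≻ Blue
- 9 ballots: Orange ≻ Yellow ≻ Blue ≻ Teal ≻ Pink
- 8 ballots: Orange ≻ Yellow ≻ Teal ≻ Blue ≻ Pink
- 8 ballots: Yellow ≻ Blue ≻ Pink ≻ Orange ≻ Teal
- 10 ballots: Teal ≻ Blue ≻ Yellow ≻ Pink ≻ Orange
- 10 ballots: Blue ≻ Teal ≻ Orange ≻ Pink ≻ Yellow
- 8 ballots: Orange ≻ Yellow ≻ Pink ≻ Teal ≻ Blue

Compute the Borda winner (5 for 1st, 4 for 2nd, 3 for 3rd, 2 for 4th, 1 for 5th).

Orange: 10×1 + 8×2 + 9×5 + 8×5 + 8×2 + 10×1 + 10×3 + 8×5 = 207
Teal: 10×3 + 8×4 + 9×2 + 8×3 + 8×1 + 10×5 + 10×4 + 8×2 = 218
Blue: 10×5 + 8×1 + 9×3 + 8×2 + 8×4 + 10×4 + 10×5 + 8×1 = 231
Yellow: 10×4 + 8×5 + 9×4 + 8×4 + 8×5 + 10×3 + 10×1 + 8×4 = 260
Pink: 10×2 + 8×3 + 9×1 + 8×1 + 8×3 + 10×2 + 10×2 + 8×3 = 149

Yellow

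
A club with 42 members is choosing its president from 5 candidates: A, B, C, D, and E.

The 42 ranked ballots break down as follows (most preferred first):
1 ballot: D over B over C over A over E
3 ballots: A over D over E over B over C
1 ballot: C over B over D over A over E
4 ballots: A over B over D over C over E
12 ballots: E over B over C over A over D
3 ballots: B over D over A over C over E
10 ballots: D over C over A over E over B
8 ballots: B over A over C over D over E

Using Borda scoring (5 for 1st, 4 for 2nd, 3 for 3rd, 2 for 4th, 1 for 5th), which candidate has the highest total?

A: 1×2 + 3×5 + 1×2 + 4×5 + 12×2 + 3×3 + 10×3 + 8×4 = 134
B: 1×4 + 3×2 + 1×4 + 4×4 + 12×4 + 3×5 + 10×1 + 8×5 = 143
C: 1×3 + 3×1 + 1×5 + 4×2 + 12×3 + 3×2 + 10×4 + 8×3 = 125
D: 1×5 + 3×4 + 1×3 + 4×3 + 12×1 + 3×4 + 10×5 + 8×2 = 122
E: 1×1 + 3×3 + 1×1 + 4×1 + 12×5 + 3×1 + 10×2 + 8×1 = 106

B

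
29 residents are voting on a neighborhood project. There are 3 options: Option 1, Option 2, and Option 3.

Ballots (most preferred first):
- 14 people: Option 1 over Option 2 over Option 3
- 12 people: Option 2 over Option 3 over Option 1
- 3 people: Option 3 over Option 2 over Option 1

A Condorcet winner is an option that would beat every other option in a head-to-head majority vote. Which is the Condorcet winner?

Option 2 vs Option 1: 15–14
Option 2 vs Option 3: 26–3
Option 2 beats every other option.

Option 2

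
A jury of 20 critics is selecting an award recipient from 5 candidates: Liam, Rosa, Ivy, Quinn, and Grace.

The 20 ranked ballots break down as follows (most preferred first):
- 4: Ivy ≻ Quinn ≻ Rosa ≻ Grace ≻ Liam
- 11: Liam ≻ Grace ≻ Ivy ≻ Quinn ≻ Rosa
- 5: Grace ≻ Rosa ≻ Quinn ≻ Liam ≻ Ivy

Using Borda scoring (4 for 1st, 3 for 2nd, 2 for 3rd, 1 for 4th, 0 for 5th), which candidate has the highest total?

Grace

Liam: 4×0 + 11×4 + 5×1 = 49
Rosa: 4×2 + 11×0 + 5×3 = 23
Ivy: 4×4 + 11×2 + 5×0 = 38
Quinn: 4×3 + 11×1 + 5×2 = 33
Grace: 4×1 + 11×3 + 5×4 = 57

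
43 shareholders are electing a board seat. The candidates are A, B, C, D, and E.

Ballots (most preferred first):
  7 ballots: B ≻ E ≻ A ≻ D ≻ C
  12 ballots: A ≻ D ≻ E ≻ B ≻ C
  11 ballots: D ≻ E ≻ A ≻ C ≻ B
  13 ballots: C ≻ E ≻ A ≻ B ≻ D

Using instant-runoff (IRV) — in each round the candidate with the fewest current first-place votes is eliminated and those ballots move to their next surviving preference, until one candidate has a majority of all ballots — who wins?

Round 1: A 12, B 7, C 13, D 11, E 0. E eliminated.
Round 2: A 12, B 7, C 13, D 11. B eliminated.
Round 3: A 19, C 13, D 11. D eliminated.
Round 4: A 30, C 13. A has a majority (≥22).

A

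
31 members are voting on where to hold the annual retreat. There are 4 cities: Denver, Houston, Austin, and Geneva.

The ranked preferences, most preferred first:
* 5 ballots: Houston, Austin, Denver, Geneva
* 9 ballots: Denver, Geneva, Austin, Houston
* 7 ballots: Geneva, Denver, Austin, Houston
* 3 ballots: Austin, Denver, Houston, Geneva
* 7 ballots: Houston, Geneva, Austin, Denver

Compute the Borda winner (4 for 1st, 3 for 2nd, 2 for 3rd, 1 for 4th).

Denver: 5×2 + 9×4 + 7×3 + 3×3 + 7×1 = 83
Houston: 5×4 + 9×1 + 7×1 + 3×2 + 7×4 = 70
Austin: 5×3 + 9×2 + 7×2 + 3×4 + 7×2 = 73
Geneva: 5×1 + 9×3 + 7×4 + 3×1 + 7×3 = 84

Geneva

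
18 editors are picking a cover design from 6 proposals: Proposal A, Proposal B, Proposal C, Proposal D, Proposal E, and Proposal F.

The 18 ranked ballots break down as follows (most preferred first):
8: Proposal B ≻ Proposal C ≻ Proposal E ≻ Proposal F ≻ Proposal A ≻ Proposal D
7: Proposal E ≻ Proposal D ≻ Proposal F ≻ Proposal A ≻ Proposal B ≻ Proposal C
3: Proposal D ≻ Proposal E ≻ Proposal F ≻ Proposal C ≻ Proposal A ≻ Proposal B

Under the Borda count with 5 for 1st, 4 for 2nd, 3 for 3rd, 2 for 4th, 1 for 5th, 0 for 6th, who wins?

Proposal A: 8×1 + 7×2 + 3×1 = 25
Proposal B: 8×5 + 7×1 + 3×0 = 47
Proposal C: 8×4 + 7×0 + 3×2 = 38
Proposal D: 8×0 + 7×4 + 3×5 = 43
Proposal E: 8×3 + 7×5 + 3×4 = 71
Proposal F: 8×2 + 7×3 + 3×3 = 46

Proposal E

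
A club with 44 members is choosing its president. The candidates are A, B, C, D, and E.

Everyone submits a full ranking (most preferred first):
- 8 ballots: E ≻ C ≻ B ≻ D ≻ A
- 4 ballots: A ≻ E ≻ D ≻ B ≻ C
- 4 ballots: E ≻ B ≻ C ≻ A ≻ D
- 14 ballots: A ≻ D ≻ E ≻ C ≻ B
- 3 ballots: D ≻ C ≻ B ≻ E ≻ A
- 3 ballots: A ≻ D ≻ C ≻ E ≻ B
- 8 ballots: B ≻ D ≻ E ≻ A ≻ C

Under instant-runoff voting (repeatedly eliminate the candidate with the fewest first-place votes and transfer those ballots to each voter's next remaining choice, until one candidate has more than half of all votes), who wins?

E

Round 1: A 21, B 8, C 0, D 3, E 12. C eliminated.
Round 2: A 21, B 8, D 3, E 12. D eliminated.
Round 3: A 21, B 11, E 12. B eliminated.
Round 4: A 21, E 23. E has a majority (≥23).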